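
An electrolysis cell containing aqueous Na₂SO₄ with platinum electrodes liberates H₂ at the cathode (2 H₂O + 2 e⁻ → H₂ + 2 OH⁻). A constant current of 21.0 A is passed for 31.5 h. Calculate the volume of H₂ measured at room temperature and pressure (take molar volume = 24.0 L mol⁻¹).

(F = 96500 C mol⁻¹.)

Q = I·t = 21.00 A × 113400 s = 2381000 C.
n(e⁻) = Q/F = 2381000 / 96500 = 24.68 mol.
2 electrons are transferred per H₂ molecule, so n(H₂) = 24.68 / 2 = 12.34 mol.
V = n × V_m = 12.34 × 24.0 = 296 L.

296 L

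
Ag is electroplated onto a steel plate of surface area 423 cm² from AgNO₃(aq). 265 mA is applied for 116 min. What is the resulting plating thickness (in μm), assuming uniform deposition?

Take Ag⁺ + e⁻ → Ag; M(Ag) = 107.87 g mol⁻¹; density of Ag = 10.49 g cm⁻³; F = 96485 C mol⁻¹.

4.65 μm

Q = I·t = 0.2650 × 6960.0 = 1844 C; n(e⁻) = 0.01912 mol.
n(Ag) = n(e⁻)/1 = 0.01912 mol, so m = 0.01912 × 107.87 = 2.062 g.
Volume = m/ρ = 2.062 / 10.49 = 0.1966 cm³.
Thickness = V/A = 0.1966 / 423 = 4.65 × 10⁻⁴ cm = 4.65 μm.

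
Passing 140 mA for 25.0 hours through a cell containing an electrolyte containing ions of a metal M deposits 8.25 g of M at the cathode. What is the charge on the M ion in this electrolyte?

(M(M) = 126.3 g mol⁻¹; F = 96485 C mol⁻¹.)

Q = I·t = 0.1400 A × 90000 s = 12600 C, so n(e⁻) = 12600/96485 = 0.1306 mol.
n(M) deposited = 8.25 / 126.3 = 0.06532 mol.
Electrons per atom = n(e⁻)/n(M) = 0.1306 / 0.06532 = 2.00 ≈ 2, so the ion is M²⁺.

+2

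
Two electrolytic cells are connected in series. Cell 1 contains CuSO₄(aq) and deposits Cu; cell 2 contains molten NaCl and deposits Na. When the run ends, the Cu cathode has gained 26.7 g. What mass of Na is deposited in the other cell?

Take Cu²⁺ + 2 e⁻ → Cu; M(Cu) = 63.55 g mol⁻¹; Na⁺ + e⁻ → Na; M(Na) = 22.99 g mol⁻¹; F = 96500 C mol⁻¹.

19.3 g

n(Cu) = 26.7 / 63.55 = 0.4201 mol.
Since Cu²⁺ + 2 e⁻ → Cu, n(e⁻) passed = 2 × 0.4201 = 0.8403 mol.
Cells in series carry the same charge, so the same 0.8403 mol of electrons passes through cell 2.
Na⁺ + e⁻ → Na, so n(Na) = 0.8403 / 1 = 0.8403 mol.
m(Na) = 0.8403 × 22.99 = 19.3 g.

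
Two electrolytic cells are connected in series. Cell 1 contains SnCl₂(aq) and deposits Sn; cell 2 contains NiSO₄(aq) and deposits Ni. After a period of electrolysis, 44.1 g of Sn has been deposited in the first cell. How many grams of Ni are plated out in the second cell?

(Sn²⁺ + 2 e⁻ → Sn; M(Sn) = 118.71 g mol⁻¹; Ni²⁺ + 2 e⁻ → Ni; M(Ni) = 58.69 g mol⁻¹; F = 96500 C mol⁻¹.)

n(Sn) = 44.1 / 118.71 = 0.3715 mol.
Since Sn²⁺ + 2 e⁻ → Sn, n(e⁻) passed = 2 × 0.3715 = 0.7430 mol.
Cells in series carry the same charge, so the same 0.7430 mol of electrons passes through cell 2.
Ni²⁺ + 2 e⁻ → Ni, so n(Ni) = 0.7430 / 2 = 0.3715 mol.
m(Ni) = 0.3715 × 58.69 = 21.8 g.

21.8 g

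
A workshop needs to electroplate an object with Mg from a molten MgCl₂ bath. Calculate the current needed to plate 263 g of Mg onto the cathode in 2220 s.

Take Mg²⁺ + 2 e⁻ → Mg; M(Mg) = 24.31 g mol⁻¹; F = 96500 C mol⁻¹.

941 A

n(Mg) = 263 / 24.31 = 10.82 mol.
n(e⁻) = 2 × 10.82 = 21.64 mol.
Q = n(e⁻)·F = 21.64 × 96500 = 2088000 C.
I = Q/t = 2088000 / 2220.0 s = 941 A.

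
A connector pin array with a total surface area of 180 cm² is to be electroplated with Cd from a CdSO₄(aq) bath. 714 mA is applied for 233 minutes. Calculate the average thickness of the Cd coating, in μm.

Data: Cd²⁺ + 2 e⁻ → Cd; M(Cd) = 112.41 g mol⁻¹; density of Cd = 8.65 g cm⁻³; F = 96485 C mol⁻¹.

Q = I·t = 0.7140 × 13980 = 9982 C; n(e⁻) = 0.1035 mol.
n(Cd) = n(e⁻)/2 = 0.05173 mol, so m = 0.05173 × 112.41 = 5.815 g.
Volume = m/ρ = 5.815 / 8.65 = 0.6722 cm³.
Thickness = V/A = 0.6722 / 180 = 0.00373 cm = 37.3 μm.

37.3 μm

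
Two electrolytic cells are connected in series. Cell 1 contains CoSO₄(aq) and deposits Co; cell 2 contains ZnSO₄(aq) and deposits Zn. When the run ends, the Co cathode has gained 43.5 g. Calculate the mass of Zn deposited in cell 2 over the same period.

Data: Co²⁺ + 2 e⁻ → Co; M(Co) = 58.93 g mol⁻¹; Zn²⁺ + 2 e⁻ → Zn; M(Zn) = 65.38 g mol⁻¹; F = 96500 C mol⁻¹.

n(Co) = 43.5 / 58.93 = 0.7382 mol.
Since Co²⁺ + 2 e⁻ → Co, n(e⁻) passed = 2 × 0.7382 = 1.476 mol.
Cells in series carry the same charge, so the same 1.476 mol of electrons passes through cell 2.
Zn²⁺ + 2 e⁻ → Zn, so n(Zn) = 1.476 / 2 = 0.7382 mol.
m(Zn) = 0.7382 × 65.38 = 48.3 g.

48.3 g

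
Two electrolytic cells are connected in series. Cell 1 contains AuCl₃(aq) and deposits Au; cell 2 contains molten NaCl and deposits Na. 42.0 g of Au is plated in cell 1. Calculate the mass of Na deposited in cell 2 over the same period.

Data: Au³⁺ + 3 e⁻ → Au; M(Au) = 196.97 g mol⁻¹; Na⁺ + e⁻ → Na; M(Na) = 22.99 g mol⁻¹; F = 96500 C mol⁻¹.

n(Au) = 42.0 / 196.97 = 0.2132 mol.
Since Au³⁺ + 3 e⁻ → Au, n(e⁻) passed = 3 × 0.2132 = 0.6397 mol.
Cells in series carry the same charge, so the same 0.6397 mol of electrons passes through cell 2.
Na⁺ + e⁻ → Na, so n(Na) = 0.6397 / 1 = 0.6397 mol.
m(Na) = 0.6397 × 22.99 = 14.7 g.

14.7 g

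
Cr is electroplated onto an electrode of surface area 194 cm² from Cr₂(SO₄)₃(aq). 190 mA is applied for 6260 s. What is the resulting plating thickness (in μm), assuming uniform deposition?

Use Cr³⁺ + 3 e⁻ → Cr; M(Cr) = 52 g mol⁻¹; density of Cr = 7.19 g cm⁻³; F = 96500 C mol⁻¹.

1.53 μm

Q = I·t = 0.1900 × 6260.0 = 1189 C; n(e⁻) = 0.01233 mol.
n(Cr) = n(e⁻)/3 = 0.004108 mol, so m = 0.004108 × 52 = 0.2136 g.
Volume = m/ρ = 0.2136 / 7.19 = 0.02971 cm³.
Thickness = V/A = 0.02971 / 194 = 1.53 × 10⁻⁴ cm = 1.53 μm.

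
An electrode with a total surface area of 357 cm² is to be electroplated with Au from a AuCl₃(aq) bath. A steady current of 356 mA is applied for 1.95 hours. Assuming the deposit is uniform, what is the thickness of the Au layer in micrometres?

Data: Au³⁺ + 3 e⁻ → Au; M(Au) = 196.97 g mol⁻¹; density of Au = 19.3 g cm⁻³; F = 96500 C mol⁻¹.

Q = I·t = 0.3560 × 7020.0 = 2499 C; n(e⁻) = 0.02590 mol.
n(Au) = n(e⁻)/3 = 0.008633 mol, so m = 0.008633 × 196.97 = 1.700 g.
Volume = m/ρ = 1.700 / 19.3 = 0.08810 cm³.
Thickness = V/A = 0.08810 / 357 = 2.47 × 10⁻⁴ cm = 2.47 μm.

2.47 μm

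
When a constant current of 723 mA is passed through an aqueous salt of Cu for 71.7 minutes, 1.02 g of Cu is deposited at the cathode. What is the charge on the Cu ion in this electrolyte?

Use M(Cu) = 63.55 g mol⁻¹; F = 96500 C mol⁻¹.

Q = I·t = 0.7230 A × 4302.0 s = 3110 C, so n(e⁻) = 3110/96500 = 0.03223 mol.
n(Cu) deposited = 1.02 / 63.55 = 0.01605 mol.
Electrons per atom = n(e⁻)/n(Cu) = 0.03223 / 0.01605 = 2.01 ≈ 2, so the ion is Cu²⁺.

+2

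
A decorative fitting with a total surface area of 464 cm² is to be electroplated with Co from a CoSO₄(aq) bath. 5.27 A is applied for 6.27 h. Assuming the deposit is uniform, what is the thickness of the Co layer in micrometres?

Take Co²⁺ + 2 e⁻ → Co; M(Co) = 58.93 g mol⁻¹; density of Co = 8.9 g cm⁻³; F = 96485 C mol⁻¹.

Q = I·t = 5.270 × 22572 = 119000 C; n(e⁻) = 1.233 mol.
n(Co) = n(e⁻)/2 = 0.6164 mol, so m = 0.6164 × 58.93 = 36.33 g.
Volume = m/ρ = 36.33 / 8.9 = 4.082 cm³.
Thickness = V/A = 4.082 / 464 = 0.00880 cm = 88.0 μm.

88.0 μm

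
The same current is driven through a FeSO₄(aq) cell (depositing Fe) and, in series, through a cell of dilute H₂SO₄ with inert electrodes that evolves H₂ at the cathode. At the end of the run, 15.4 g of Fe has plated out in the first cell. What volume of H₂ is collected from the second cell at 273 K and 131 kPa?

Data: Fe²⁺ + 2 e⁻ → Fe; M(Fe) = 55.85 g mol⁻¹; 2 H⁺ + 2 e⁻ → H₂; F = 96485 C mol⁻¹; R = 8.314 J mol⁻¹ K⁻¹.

4.78 L

n(Fe) = 15.4 / 55.85 = 0.2757 mol, so n(e⁻) = 2 × 0.2757 = 0.5515 mol.
The cells are in series, so the same 0.5515 mol of electrons passes through the second cell.
2 H⁺ + 2 e⁻ → H₂ — 2 mol e⁻ per mol H₂, so n(H₂) = 0.5515/2 = 0.2757 mol.
V = nRT/P = (0.2757 × 8.314 × 273) / (131 × 10³) = 0.00478 m³ = 4.78 L.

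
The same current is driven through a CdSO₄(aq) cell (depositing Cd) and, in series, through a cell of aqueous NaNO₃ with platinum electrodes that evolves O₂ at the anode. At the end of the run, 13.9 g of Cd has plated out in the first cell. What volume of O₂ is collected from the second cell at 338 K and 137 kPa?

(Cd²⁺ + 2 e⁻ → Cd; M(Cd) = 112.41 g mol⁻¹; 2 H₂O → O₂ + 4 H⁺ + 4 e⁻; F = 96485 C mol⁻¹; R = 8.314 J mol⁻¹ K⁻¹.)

1.27 L

n(Cd) = 13.9 / 112.41 = 0.1237 mol, so n(e⁻) = 2 × 0.1237 = 0.2473 mol.
The cells are in series, so the same 0.2473 mol of electrons passes through the second cell.
2 H₂O → O₂ + 4 H⁺ + 4 e⁻ — 4 mol e⁻ per mol O₂, so n(O₂) = 0.2473/4 = 0.06183 mol.
V = nRT/P = (0.06183 × 8.314 × 338) / (137 × 10³) = 0.00127 m³ = 1.27 L.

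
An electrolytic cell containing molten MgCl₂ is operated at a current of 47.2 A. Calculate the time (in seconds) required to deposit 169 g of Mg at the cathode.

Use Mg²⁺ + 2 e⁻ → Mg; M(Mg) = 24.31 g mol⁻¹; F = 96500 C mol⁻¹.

n(Mg) = m/M = 169 / 24.31 = 6.952 mol.
Each Mg atom requires 2 electrons, so n(e⁻) = 2 × 6.952 = 13.90 mol.
Q = n(e⁻)·F = 13.90 × 96500 = 1342000 C.
t = Q/I = 1342000 / 47.20 A = 28430 s.

28400 s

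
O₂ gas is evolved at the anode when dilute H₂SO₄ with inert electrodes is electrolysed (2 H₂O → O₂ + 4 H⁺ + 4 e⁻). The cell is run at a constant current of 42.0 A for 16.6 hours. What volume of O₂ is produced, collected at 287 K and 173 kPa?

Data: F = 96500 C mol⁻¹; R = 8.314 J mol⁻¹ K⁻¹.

Q = I·t = 42.00 A × 59760 s = 2510000 C.
n(e⁻) = Q/F = 2510000 / 96500 = 26.01 mol.
4 electrons are transferred per O₂ molecule, so n(O₂) = 26.01 / 4 = 6.502 mol.
V = nRT/P = (6.502 × 8.314 × 287) / (173 × 10³ Pa) = 0.0897 m³ = 89.7 L.

89.7 L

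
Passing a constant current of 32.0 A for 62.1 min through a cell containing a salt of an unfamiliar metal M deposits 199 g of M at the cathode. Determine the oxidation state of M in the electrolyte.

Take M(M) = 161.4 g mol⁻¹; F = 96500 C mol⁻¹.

Q = I·t = 32.00 A × 3726.0 s = 119200 C, so n(e⁻) = 119200/96500 = 1.236 mol.
n(M) deposited = 199 / 161.4 = 1.233 mol.
Electrons per atom = n(e⁻)/n(M) = 1.236 / 1.233 = 1.00 ≈ 1, so the ion is M⁺.

+1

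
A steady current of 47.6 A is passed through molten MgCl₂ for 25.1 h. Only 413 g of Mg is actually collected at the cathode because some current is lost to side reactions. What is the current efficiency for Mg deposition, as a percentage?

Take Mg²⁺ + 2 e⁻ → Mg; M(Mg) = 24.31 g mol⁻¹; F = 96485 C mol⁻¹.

76.2 %

Q = I·t = 47.60 × 90360 = 4301000 C; n(e⁻) = 4301000/96485 = 44.58 mol.
Theoretical n(Mg) = n(e⁻)/2 = 22.29 mol, i.e. m_theo = 22.29 × 24.31 = 541.8 g.
Efficiency = m_actual / m_theo = 413 / 541.8 = 76.2 %.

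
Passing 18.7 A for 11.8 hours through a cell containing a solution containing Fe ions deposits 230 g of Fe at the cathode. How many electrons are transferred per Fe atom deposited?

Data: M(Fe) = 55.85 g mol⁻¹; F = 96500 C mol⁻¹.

Q = I·t = 18.70 A × 42480 s = 794400 C, so n(e⁻) = 794400/96500 = 8.232 mol.
n(Fe) deposited = 230 / 55.85 = 4.118 mol.
Electrons per atom = n(e⁻)/n(Fe) = 8.232 / 4.118 = 2.00 ≈ 2, so the ion is Fe²⁺.

2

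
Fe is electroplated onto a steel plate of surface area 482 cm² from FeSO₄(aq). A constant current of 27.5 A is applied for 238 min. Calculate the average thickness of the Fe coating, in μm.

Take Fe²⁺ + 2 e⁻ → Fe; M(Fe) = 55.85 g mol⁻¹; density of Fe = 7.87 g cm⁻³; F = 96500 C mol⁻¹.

300 μm

Q = I·t = 27.50 × 14280 = 392700 C; n(e⁻) = 4.069 mol.
n(Fe) = n(e⁻)/2 = 2.035 mol, so m = 2.035 × 55.85 = 113.6 g.
Volume = m/ρ = 113.6 / 7.87 = 14.44 cm³.
Thickness = V/A = 14.44 / 482 = 0.0300 cm = 300 μm.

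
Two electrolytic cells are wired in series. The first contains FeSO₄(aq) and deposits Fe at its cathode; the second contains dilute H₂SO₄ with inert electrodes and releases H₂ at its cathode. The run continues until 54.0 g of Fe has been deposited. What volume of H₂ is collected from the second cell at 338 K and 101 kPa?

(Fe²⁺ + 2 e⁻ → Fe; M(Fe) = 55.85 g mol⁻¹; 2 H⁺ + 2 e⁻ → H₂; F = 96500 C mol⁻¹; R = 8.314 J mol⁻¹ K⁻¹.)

26.9 L

n(Fe) = 54.0 / 55.85 = 0.9669 mol, so n(e⁻) = 2 × 0.9669 = 1.934 mol.
The cells are in series, so the same 1.934 mol of electrons passes through the second cell.
2 H⁺ + 2 e⁻ → H₂ — 2 mol e⁻ per mol H₂, so n(H₂) = 1.934/2 = 0.9669 mol.
V = nRT/P = (0.9669 × 8.314 × 338) / (101 × 10³) = 0.0269 m³ = 26.9 L.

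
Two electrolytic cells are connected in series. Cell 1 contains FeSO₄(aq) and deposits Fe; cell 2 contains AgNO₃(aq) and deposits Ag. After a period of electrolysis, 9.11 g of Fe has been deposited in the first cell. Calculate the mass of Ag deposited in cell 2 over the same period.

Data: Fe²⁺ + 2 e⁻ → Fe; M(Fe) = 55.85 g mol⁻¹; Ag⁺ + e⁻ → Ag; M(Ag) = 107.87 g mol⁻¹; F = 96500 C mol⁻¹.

35.2 g

n(Fe) = 9.11 / 55.85 = 0.1631 mol.
Since Fe²⁺ + 2 e⁻ → Fe, n(e⁻) passed = 2 × 0.1631 = 0.3262 mol.
Cells in series carry the same charge, so the same 0.3262 mol of electrons passes through cell 2.
Ag⁺ + e⁻ → Ag, so n(Ag) = 0.3262 / 1 = 0.3262 mol.
m(Ag) = 0.3262 × 107.87 = 35.2 g.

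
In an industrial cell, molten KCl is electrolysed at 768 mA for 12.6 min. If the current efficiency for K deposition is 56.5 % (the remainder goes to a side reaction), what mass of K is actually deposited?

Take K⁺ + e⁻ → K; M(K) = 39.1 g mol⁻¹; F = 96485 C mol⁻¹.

Q = I·t = 0.7680 × 756.00 = 580.6 C.
n(e⁻) = 580.6/96485 = 0.006018 mol; theoretically n(K) = 0.006018/1 = 0.006018 mol, m_theo = 0.2353 g.
At 56.5 % efficiency, m_actual = 0.565 × 0.2353 = 0.133 g.

0.133 g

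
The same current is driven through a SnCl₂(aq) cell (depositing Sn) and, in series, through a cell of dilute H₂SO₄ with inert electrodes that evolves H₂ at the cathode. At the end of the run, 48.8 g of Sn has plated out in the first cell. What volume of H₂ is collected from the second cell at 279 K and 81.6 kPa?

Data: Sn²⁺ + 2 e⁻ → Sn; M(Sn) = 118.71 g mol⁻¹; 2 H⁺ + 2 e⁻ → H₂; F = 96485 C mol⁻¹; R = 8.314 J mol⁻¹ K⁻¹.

n(Sn) = 48.8 / 118.71 = 0.4111 mol, so n(e⁻) = 2 × 0.4111 = 0.8222 mol.
The cells are in series, so the same 0.8222 mol of electrons passes through the second cell.
2 H⁺ + 2 e⁻ → H₂ — 2 mol e⁻ per mol H₂, so n(H₂) = 0.8222/2 = 0.4111 mol.
V = nRT/P = (0.4111 × 8.314 × 279) / (81.6 × 10³) = 0.0117 m³ = 11.7 L.

11.7 L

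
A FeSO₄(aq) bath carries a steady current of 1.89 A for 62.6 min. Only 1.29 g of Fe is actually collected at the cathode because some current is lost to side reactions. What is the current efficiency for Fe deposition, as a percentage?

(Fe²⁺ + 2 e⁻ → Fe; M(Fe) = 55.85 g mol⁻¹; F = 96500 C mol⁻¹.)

Q = I·t = 1.890 × 3756.0 = 7099 C; n(e⁻) = 7099/96500 = 0.07356 mol.
Theoretical n(Fe) = n(e⁻)/2 = 0.03678 mol, i.e. m_theo = 0.03678 × 55.85 = 2.054 g.
Efficiency = m_actual / m_theo = 1.29 / 2.054 = 62.8 %.

62.8 %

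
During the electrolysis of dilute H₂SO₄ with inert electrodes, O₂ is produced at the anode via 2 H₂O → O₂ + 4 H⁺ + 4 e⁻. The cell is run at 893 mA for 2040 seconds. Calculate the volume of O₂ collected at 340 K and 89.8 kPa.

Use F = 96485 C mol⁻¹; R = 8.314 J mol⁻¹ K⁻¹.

0.149 L

Q = I·t = 0.8930 A × 2040.0 s = 1822 C.
n(e⁻) = Q/F = 1822 / 96485 = 0.01888 mol.
4 electrons are transferred per O₂ molecule, so n(O₂) = 0.01888 / 4 = 0.004720 mol.
V = nRT/P = (0.004720 × 8.314 × 340) / (89.8 × 10³ Pa) = 1.49 × 10⁻⁴ m³ = 0.149 L.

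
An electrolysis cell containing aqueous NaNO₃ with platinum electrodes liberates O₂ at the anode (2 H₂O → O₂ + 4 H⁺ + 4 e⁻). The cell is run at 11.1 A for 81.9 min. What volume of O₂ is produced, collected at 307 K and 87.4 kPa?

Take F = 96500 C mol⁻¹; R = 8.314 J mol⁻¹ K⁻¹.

Q = I·t = 11.10 A × 4914.0 s = 54550 C.
n(e⁻) = Q/F = 54550 / 96500 = 0.5652 mol.
4 electrons are transferred per O₂ molecule, so n(O₂) = 0.5652 / 4 = 0.1413 mol.
V = nRT/P = (0.1413 × 8.314 × 307) / (87.4 × 10³ Pa) = 0.00413 m³ = 4.13 L.

4.13 L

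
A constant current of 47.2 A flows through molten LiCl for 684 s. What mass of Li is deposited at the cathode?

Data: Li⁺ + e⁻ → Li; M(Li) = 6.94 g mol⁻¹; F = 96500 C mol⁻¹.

2.32 g

Q = I·t = 47.20 A × 684.00 s = 32280 C.
n(e⁻) = Q/F = 32280 / 96500 = 0.3346 mol.
Li⁺ + e⁻ → Li, so n(Li) = n(e⁻)/1 = 0.3346 mol.
m = n·M = 0.3346 × 6.94 = 2.32 g.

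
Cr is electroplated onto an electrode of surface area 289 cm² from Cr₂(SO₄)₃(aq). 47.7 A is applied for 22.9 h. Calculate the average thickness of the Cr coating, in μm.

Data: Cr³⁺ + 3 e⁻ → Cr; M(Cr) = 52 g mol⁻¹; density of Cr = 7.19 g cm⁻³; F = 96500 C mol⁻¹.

Q = I·t = 47.70 × 82440 = 3932000 C; n(e⁻) = 40.75 mol.
n(Cr) = n(e⁻)/3 = 13.58 mol, so m = 13.58 × 52 = 706.3 g.
Volume = m/ρ = 706.3 / 7.19 = 98.24 cm³.
Thickness = V/A = 98.24 / 289 = 0.340 cm = 3400 μm.

3400 μm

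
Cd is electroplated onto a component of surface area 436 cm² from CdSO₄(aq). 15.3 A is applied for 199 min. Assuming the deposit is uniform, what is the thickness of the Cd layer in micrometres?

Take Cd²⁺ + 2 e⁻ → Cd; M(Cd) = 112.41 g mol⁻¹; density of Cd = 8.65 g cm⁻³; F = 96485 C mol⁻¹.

282 μm

Q = I·t = 15.30 × 11940 = 182700 C; n(e⁻) = 1.893 mol.
n(Cd) = n(e⁻)/2 = 0.9467 mol, so m = 0.9467 × 112.41 = 106.4 g.
Volume = m/ρ = 106.4 / 8.65 = 12.30 cm³.
Thickness = V/A = 12.30 / 436 = 0.0282 cm = 282 μm.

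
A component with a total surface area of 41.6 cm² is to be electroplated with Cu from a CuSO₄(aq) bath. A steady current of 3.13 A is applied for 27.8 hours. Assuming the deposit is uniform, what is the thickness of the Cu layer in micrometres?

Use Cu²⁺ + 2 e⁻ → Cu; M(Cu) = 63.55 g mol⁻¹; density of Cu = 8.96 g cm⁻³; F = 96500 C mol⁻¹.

2770 μm

Q = I·t = 3.130 × 100080 = 313300 C; n(e⁻) = 3.246 mol.
n(Cu) = n(e⁻)/2 = 1.623 mol, so m = 1.623 × 63.55 = 103.1 g.
Volume = m/ρ = 103.1 / 8.96 = 11.51 cm³.
Thickness = V/A = 11.51 / 41.6 = 0.277 cm = 2770 μm.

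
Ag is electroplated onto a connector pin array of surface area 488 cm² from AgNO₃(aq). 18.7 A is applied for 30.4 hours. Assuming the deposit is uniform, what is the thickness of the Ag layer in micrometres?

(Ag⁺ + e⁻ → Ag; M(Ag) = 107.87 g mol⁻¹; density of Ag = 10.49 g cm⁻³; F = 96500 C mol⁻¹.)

4470 μm

Q = I·t = 18.70 × 109440 = 2047000 C; n(e⁻) = 21.21 mol.
n(Ag) = n(e⁻)/1 = 21.21 mol, so m = 21.21 × 107.87 = 2288 g.
Volume = m/ρ = 2288 / 10.49 = 218.1 cm³.
Thickness = V/A = 218.1 / 488 = 0.447 cm = 4470 μm.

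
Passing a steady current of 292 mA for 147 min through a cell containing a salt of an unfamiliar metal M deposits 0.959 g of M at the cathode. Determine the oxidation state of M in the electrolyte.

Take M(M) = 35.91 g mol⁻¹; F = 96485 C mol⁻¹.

Q = I·t = 0.2920 A × 8820.0 s = 2575 C, so n(e⁻) = 2575/96485 = 0.02669 mol.
n(M) deposited = 0.959 / 35.91 = 0.02671 mol.
Electrons per atom = n(e⁻)/n(M) = 0.02669 / 0.02671 = 1.00 ≈ 1, so the ion is M⁺.

+1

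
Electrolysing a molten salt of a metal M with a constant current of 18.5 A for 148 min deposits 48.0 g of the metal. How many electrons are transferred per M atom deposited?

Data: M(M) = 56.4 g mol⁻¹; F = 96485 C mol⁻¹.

Q = I·t = 18.50 A × 8880.0 s = 164300 C, so n(e⁻) = 164300/96485 = 1.703 mol.
n(M) deposited = 48.0 / 56.4 = 0.8511 mol.
Electrons per atom = n(e⁻)/n(M) = 1.703 / 0.8511 = 2.00 ≈ 2, so the ion is M²⁺.

2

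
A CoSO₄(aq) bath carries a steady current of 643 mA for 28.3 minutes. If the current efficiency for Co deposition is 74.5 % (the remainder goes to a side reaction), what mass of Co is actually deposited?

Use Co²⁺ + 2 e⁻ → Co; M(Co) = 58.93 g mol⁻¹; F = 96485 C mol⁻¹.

0.248 g

Q = I·t = 0.6430 × 1698.0 = 1092 C.
n(e⁻) = 1092/96485 = 0.01132 mol; theoretically n(Co) = 0.01132/2 = 0.005658 mol, m_theo = 0.3334 g.
At 74.5 % efficiency, m_actual = 0.745 × 0.3334 = 0.248 g.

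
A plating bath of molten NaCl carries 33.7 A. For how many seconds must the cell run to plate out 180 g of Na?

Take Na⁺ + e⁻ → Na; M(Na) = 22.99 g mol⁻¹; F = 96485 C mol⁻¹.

22400 s

n(Na) = m/M = 180 / 22.99 = 7.829 mol.
Each Na atom requires 1 electron, so n(e⁻) = 1 × 7.829 = 7.829 mol.
Q = n(e⁻)·F = 7.829 × 96485 = 755400 C.
t = Q/I = 755400 / 33.70 A = 22420 s.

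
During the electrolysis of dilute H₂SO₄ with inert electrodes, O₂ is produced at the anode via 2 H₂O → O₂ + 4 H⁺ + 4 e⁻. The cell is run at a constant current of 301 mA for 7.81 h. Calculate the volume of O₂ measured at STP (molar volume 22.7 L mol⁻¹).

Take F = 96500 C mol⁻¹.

0.498 L

Q = I·t = 0.3010 A × 28116 s = 8463 C.
n(e⁻) = Q/F = 8463 / 96500 = 0.08770 mol.
4 electrons are transferred per O₂ molecule, so n(O₂) = 0.08770 / 4 = 0.02192 mol.
V = n × V_m = 0.02192 × 22.7 = 0.498 L.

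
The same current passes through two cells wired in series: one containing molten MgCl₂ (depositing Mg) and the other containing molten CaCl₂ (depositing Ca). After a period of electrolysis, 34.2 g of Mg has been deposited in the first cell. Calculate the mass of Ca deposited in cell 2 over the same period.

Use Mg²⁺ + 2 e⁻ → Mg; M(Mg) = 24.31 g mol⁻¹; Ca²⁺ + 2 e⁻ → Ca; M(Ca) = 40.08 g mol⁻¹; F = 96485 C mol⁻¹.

56.4 g

n(Mg) = 34.2 / 24.31 = 1.407 mol.
Since Mg²⁺ + 2 e⁻ → Mg, n(e⁻) passed = 2 × 1.407 = 2.814 mol.
Cells in series carry the same charge, so the same 2.814 mol of electrons passes through cell 2.
Ca²⁺ + 2 e⁻ → Ca, so n(Ca) = 2.814 / 2 = 1.407 mol.
m(Ca) = 1.407 × 40.08 = 56.4 g.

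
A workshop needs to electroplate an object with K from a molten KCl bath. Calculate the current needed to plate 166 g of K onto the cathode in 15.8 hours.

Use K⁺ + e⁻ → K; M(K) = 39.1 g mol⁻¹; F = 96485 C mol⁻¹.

7.20 A

n(K) = 166 / 39.1 = 4.246 mol.
n(e⁻) = 1 × 4.246 = 4.246 mol.
Q = n(e⁻)·F = 4.246 × 96485 = 409600 C.
I = Q/t = 409600 / 56880 s = 7.20 A.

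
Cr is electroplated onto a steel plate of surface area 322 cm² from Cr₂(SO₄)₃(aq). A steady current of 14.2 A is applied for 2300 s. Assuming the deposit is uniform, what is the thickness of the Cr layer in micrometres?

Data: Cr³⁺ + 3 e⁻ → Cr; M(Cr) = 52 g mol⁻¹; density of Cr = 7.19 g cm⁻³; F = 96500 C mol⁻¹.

25.3 μm

Q = I·t = 14.20 × 2300.0 = 32660 C; n(e⁻) = 0.3384 mol.
n(Cr) = n(e⁻)/3 = 0.1128 mol, so m = 0.1128 × 52 = 5.866 g.
Volume = m/ρ = 5.866 / 7.19 = 0.8159 cm³.
Thickness = V/A = 0.8159 / 322 = 0.00253 cm = 25.3 μm.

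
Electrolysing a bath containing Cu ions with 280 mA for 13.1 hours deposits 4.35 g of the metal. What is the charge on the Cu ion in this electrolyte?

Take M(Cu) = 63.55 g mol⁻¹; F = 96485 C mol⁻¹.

+2

Q = I·t = 0.2800 A × 47160 s = 13200 C, so n(e⁻) = 13200/96485 = 0.1369 mol.
n(Cu) deposited = 4.35 / 63.55 = 0.06845 mol.
Electrons per atom = n(e⁻)/n(Cu) = 0.1369 / 0.06845 = 2.00 ≈ 2, so the ion is Cu²⁺.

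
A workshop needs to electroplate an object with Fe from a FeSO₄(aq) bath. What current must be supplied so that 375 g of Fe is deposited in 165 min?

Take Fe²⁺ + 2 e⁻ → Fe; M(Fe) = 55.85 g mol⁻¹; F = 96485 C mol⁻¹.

n(Fe) = 375 / 55.85 = 6.714 mol.
n(e⁻) = 2 × 6.714 = 13.43 mol.
Q = n(e⁻)·F = 13.43 × 96485 = 1296000 C.
I = Q/t = 1296000 / 9900.0 s = 131 A.

131 A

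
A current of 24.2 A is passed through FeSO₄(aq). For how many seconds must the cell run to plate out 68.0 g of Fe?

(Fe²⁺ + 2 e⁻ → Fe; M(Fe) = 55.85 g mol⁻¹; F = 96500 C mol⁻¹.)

9710 s

n(Fe) = m/M = 68.0 / 55.85 = 1.218 mol.
Each Fe atom requires 2 electrons, so n(e⁻) = 2 × 1.218 = 2.435 mol.
Q = n(e⁻)·F = 2.435 × 96500 = 235000 C.
t = Q/I = 235000 / 24.20 A = 9710 s.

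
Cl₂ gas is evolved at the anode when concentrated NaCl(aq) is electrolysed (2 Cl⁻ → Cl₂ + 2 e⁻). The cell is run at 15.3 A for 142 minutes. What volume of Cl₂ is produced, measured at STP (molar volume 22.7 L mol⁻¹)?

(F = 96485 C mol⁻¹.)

Q = I·t = 15.30 A × 8520.0 s = 130400 C.
n(e⁻) = Q/F = 130400 / 96485 = 1.351 mol.
2 electrons are transferred per Cl₂ molecule, so n(Cl₂) = 1.351 / 2 = 0.6755 mol.
V = n × V_m = 0.6755 × 22.7 = 15.3 L.

15.3 L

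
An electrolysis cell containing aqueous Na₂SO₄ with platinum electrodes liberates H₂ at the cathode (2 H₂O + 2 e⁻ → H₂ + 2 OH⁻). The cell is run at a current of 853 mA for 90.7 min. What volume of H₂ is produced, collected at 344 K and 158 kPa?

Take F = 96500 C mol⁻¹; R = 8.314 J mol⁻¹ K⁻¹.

0.435 L

Q = I·t = 0.8530 A × 5442.0 s = 4642 C.
n(e⁻) = Q/F = 4642 / 96500 = 0.04810 mol.
2 electrons are transferred per H₂ molecule, so n(H₂) = 0.04810 / 2 = 0.02405 mol.
V = nRT/P = (0.02405 × 8.314 × 344) / (158 × 10³ Pa) = 4.35 × 10⁻⁴ m³ = 0.435 L.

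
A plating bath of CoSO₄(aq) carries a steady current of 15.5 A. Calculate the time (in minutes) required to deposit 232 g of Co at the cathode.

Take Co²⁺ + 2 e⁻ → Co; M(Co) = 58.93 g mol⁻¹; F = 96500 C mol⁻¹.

817 min

n(Co) = m/M = 232 / 58.93 = 3.937 mol.
Each Co atom requires 2 electrons, so n(e⁻) = 2 × 3.937 = 7.874 mol.
Q = n(e⁻)·F = 7.874 × 96500 = 759800 C.
t = Q/I = 759800 / 15.50 A = 49020 s = 817 min.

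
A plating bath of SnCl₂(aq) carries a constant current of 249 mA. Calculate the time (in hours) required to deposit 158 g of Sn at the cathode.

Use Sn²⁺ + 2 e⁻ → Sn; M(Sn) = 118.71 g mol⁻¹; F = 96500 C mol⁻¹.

287 h

n(Sn) = m/M = 158 / 118.71 = 1.331 mol.
Each Sn atom requires 2 electrons, so n(e⁻) = 2 × 1.331 = 2.662 mol.
Q = n(e⁻)·F = 2.662 × 96500 = 256900 C.
t = Q/I = 256900 / 0.2490 A = 1032000 s = 287 h.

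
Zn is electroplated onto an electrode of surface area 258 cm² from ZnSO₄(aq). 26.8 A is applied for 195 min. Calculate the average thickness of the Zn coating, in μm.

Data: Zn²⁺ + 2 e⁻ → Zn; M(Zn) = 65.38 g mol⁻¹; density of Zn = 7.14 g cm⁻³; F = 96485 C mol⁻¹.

Q = I·t = 26.80 × 11700 = 313600 C; n(e⁻) = 3.250 mol.
n(Zn) = n(e⁻)/2 = 1.625 mol, so m = 1.625 × 65.38 = 106.2 g.
Volume = m/ρ = 106.2 / 7.14 = 14.88 cm³.
Thickness = V/A = 14.88 / 258 = 0.0577 cm = 577 μm.

577 μm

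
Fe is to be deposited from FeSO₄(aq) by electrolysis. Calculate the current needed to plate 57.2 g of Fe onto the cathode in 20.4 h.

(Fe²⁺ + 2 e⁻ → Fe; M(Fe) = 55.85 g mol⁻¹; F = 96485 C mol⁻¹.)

n(Fe) = 57.2 / 55.85 = 1.024 mol.
n(e⁻) = 2 × 1.024 = 2.048 mol.
Q = n(e⁻)·F = 2.048 × 96485 = 197600 C.
I = Q/t = 197600 / 73440 s = 2.69 A.

2.69 A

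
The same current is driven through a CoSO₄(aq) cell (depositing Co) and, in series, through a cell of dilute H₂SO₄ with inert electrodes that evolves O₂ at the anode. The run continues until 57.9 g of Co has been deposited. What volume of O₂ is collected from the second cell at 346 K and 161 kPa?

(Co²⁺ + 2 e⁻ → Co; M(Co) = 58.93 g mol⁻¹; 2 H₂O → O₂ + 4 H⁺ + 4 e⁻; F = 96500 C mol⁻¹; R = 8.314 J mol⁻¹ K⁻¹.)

n(Co) = 57.9 / 58.93 = 0.9825 mol, so n(e⁻) = 2 × 0.9825 = 1.965 mol.
The cells are in series, so the same 1.965 mol of electrons passes through the second cell.
2 H₂O → O₂ + 4 H⁺ + 4 e⁻ — 4 mol e⁻ per mol O₂, so n(O₂) = 1.965/4 = 0.4913 mol.
V = nRT/P = (0.4913 × 8.314 × 346) / (161 × 10³) = 0.00878 m³ = 8.78 L.

8.78 L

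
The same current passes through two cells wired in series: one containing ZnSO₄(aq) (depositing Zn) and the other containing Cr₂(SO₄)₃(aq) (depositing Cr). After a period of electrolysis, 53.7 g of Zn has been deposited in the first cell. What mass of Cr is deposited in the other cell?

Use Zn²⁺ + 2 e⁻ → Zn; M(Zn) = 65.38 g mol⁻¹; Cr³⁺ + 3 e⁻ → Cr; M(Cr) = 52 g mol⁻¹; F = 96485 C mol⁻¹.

n(Zn) = 53.7 / 65.38 = 0.8214 mol.
Since Zn²⁺ + 2 e⁻ → Zn, n(e⁻) passed = 2 × 0.8214 = 1.643 mol.
Cells in series carry the same charge, so the same 1.643 mol of electrons passes through cell 2.
Cr³⁺ + 3 e⁻ → Cr, so n(Cr) = 1.643 / 3 = 0.5476 mol.
m(Cr) = 0.5476 × 52 = 28.5 g.

28.5 g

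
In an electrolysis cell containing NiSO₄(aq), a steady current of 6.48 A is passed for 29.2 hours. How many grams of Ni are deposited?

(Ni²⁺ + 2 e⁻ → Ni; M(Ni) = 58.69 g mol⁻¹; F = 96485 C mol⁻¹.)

Q = I·t = 6.480 A × 105120 s = 681200 C.
n(e⁻) = Q/F = 681200 / 96485 = 7.060 mol.
Ni²⁺ + 2 e⁻ → Ni, so n(Ni) = n(e⁻)/2 = 3.530 mol.
m = n·M = 3.530 × 58.69 = 207 g.

207 g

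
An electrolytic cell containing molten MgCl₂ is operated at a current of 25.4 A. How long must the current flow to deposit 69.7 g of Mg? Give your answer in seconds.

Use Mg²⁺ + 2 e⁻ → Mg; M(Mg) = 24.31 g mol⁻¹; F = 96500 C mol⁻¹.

21800 s

n(Mg) = m/M = 69.7 / 24.31 = 2.867 mol.
Each Mg atom requires 2 electrons, so n(e⁻) = 2 × 2.867 = 5.734 mol.
Q = n(e⁻)·F = 5.734 × 96500 = 553400 C.
t = Q/I = 553400 / 25.40 A = 21790 s.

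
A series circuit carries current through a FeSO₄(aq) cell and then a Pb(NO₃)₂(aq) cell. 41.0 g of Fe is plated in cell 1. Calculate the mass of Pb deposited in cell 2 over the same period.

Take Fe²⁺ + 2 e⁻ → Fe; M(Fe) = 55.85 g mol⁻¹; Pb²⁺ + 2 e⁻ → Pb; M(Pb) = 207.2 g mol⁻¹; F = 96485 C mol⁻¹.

152 g

n(Fe) = 41.0 / 55.85 = 0.7341 mol.
Since Fe²⁺ + 2 e⁻ → Fe, n(e⁻) passed = 2 × 0.7341 = 1.468 mol.
Cells in series carry the same charge, so the same 1.468 mol of electrons passes through cell 2.
Pb²⁺ + 2 e⁻ → Pb, so n(Pb) = 1.468 / 2 = 0.7341 mol.
m(Pb) = 0.7341 × 207.2 = 152 g.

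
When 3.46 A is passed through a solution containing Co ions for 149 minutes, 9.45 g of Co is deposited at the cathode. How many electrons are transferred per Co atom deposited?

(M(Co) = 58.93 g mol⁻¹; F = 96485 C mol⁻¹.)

2

Q = I·t = 3.460 A × 8940.0 s = 30930 C, so n(e⁻) = 30930/96485 = 0.3206 mol.
n(Co) deposited = 9.45 / 58.93 = 0.1604 mol.
Electrons per atom = n(e⁻)/n(Co) = 0.3206 / 0.1604 = 2.00 ≈ 2, so the ion is Co²⁺.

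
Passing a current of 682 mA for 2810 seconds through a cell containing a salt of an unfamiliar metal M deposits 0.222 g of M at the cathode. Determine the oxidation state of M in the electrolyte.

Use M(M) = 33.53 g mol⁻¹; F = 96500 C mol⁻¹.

+3

Q = I·t = 0.6820 A × 2810.0 s = 1916 C, so n(e⁻) = 1916/96500 = 0.01986 mol.
n(M) deposited = 0.222 / 33.53 = 0.006621 mol.
Electrons per atom = n(e⁻)/n(M) = 0.01986 / 0.006621 = 3.00 ≈ 3, so the ion is M³⁺.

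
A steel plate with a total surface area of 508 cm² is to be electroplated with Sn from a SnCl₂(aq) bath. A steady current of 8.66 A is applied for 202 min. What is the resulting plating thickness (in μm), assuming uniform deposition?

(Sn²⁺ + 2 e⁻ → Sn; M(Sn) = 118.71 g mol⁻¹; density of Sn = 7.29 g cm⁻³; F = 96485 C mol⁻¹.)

Q = I·t = 8.660 × 12120 = 105000 C; n(e⁻) = 1.088 mol.
n(Sn) = n(e⁻)/2 = 0.5439 mol, so m = 0.5439 × 118.71 = 64.57 g.
Volume = m/ρ = 64.57 / 7.29 = 8.857 cm³.
Thickness = V/A = 8.857 / 508 = 0.0174 cm = 174 μm.

174 μm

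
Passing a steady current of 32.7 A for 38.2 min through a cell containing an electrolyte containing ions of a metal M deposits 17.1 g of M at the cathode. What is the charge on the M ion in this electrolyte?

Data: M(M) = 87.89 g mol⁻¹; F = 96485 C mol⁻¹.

Q = I·t = 32.70 A × 2292.0 s = 74950 C, so n(e⁻) = 74950/96485 = 0.7768 mol.
n(M) deposited = 17.1 / 87.89 = 0.1946 mol.
Electrons per atom = n(e⁻)/n(M) = 0.7768 / 0.1946 = 3.99 ≈ 4, so the ion is M⁴⁺.

+4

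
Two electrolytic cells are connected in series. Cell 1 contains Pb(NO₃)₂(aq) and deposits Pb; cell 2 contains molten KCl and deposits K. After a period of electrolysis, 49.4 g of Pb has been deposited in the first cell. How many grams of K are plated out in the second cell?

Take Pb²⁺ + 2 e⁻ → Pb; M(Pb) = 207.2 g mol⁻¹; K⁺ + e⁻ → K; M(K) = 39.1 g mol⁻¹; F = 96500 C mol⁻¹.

n(Pb) = 49.4 / 207.2 = 0.2384 mol.
Since Pb²⁺ + 2 e⁻ → Pb, n(e⁻) passed = 2 × 0.2384 = 0.4768 mol.
Cells in series carry the same charge, so the same 0.4768 mol of electrons passes through cell 2.
K⁺ + e⁻ → K, so n(K) = 0.4768 / 1 = 0.4768 mol.
m(K) = 0.4768 × 39.1 = 18.6 g.

18.6 g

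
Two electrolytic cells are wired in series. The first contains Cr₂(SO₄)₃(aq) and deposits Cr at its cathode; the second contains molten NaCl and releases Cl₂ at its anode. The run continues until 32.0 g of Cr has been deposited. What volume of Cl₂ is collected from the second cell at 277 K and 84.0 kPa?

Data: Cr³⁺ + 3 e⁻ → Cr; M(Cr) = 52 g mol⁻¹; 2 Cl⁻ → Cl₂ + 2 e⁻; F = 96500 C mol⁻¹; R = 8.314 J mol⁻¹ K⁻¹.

n(Cr) = 32.0 / 52 = 0.6154 mol, so n(e⁻) = 3 × 0.6154 = 1.846 mol.
The cells are in series, so the same 1.846 mol of electrons passes through the second cell.
2 Cl⁻ → Cl₂ + 2 e⁻ — 2 mol e⁻ per mol Cl₂, so n(Cl₂) = 1.846/2 = 0.9231 mol.
V = nRT/P = (0.9231 × 8.314 × 277) / (84.0 × 10³) = 0.0253 m³ = 25.3 L.

25.3 L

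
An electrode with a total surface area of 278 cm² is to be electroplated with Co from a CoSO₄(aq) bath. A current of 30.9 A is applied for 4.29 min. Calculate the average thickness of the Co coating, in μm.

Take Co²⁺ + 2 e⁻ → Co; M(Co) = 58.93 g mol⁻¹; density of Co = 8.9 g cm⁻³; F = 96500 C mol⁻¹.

9.82 μm

Q = I·t = 30.90 × 257.40 = 7954 C; n(e⁻) = 0.08242 mol.
n(Co) = n(e⁻)/2 = 0.04121 mol, so m = 0.04121 × 58.93 = 2.429 g.
Volume = m/ρ = 2.429 / 8.9 = 0.2729 cm³.
Thickness = V/A = 0.2729 / 278 = 9.82 × 10⁻⁴ cm = 9.82 μm.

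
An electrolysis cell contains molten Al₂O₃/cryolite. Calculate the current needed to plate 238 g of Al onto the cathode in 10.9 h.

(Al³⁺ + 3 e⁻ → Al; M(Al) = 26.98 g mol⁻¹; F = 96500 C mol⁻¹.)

n(Al) = 238 / 26.98 = 8.821 mol.
n(e⁻) = 3 × 8.821 = 26.46 mol.
Q = n(e⁻)·F = 26.46 × 96500 = 2554000 C.
I = Q/t = 2554000 / 39240 s = 65.1 A.

65.1 A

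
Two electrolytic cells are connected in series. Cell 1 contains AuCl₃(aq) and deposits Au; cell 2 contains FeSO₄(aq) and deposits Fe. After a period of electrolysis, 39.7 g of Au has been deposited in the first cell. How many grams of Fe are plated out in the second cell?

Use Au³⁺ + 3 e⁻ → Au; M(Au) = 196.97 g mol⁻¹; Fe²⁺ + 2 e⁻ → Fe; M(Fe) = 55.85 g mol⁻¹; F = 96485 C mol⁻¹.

16.9 g

n(Au) = 39.7 / 196.97 = 0.2016 mol.
Since Au³⁺ + 3 e⁻ → Au, n(e⁻) passed = 3 × 0.2016 = 0.6047 mol.
Cells in series carry the same charge, so the same 0.6047 mol of electrons passes through cell 2.
Fe²⁺ + 2 e⁻ → Fe, so n(Fe) = 0.6047 / 2 = 0.3023 mol.
m(Fe) = 0.3023 × 55.85 = 16.9 g.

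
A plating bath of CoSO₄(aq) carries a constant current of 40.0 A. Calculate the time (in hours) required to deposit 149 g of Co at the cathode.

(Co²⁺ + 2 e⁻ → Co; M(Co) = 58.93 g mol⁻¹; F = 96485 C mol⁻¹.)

3.39 h

n(Co) = m/M = 149 / 58.93 = 2.528 mol.
Each Co atom requires 2 electrons, so n(e⁻) = 2 × 2.528 = 5.057 mol.
Q = n(e⁻)·F = 5.057 × 96485 = 487900 C.
t = Q/I = 487900 / 40.00 A = 12200 s = 3.39 h.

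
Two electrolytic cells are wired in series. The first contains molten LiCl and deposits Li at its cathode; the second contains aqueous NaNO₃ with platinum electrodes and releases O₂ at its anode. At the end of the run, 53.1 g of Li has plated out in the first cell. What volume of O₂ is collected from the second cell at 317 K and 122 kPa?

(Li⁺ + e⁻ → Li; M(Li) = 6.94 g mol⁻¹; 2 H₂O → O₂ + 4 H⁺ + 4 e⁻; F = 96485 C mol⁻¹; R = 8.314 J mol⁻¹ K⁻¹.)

n(Li) = 53.1 / 6.94 = 7.651 mol, so n(e⁻) = 1 × 7.651 = 7.651 mol.
The cells are in series, so the same 7.651 mol of electrons passes through the second cell.
2 H₂O → O₂ + 4 H⁺ + 4 e⁻ — 4 mol e⁻ per mol O₂, so n(O₂) = 7.651/4 = 1.913 mol.
V = nRT/P = (1.913 × 8.314 × 317) / (122 × 10³) = 0.0413 m³ = 41.3 L.

41.3 L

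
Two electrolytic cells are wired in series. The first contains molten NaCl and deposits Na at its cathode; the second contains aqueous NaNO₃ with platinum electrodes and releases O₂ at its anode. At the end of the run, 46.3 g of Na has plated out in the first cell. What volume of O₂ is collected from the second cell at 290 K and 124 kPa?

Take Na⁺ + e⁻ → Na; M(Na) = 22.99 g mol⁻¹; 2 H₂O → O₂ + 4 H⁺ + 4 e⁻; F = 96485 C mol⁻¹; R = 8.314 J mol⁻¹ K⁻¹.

n(Na) = 46.3 / 22.99 = 2.014 mol, so n(e⁻) = 1 × 2.014 = 2.014 mol.
The cells are in series, so the same 2.014 mol of electrons passes through the second cell.
2 H₂O → O₂ + 4 H⁺ + 4 e⁻ — 4 mol e⁻ per mol O₂, so n(O₂) = 2.014/4 = 0.5035 mol.
V = nRT/P = (0.5035 × 8.314 × 290) / (124 × 10³) = 0.00979 m³ = 9.79 L.

9.79 L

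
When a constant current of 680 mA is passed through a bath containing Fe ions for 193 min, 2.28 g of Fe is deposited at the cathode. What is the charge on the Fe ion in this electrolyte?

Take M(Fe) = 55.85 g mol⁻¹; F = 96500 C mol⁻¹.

+2

Q = I·t = 0.6800 A × 11580 s = 7874 C, so n(e⁻) = 7874/96500 = 0.08160 mol.
n(Fe) deposited = 2.28 / 55.85 = 0.04082 mol.
Electrons per atom = n(e⁻)/n(Fe) = 0.08160 / 0.04082 = 2.00 ≈ 2, so the ion is Fe²⁺.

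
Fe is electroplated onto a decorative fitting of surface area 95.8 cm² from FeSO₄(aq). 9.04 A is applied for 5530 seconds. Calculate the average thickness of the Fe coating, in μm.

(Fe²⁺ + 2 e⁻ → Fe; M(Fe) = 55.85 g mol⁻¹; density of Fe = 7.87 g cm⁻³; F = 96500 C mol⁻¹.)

Q = I·t = 9.040 × 5530.0 = 49990 C; n(e⁻) = 0.5180 mol.
n(Fe) = n(e⁻)/2 = 0.2590 mol, so m = 0.2590 × 55.85 = 14.47 g.
Volume = m/ρ = 14.47 / 7.87 = 1.838 cm³.
Thickness = V/A = 1.838 / 95.8 = 0.0192 cm = 192 μm.

192 μm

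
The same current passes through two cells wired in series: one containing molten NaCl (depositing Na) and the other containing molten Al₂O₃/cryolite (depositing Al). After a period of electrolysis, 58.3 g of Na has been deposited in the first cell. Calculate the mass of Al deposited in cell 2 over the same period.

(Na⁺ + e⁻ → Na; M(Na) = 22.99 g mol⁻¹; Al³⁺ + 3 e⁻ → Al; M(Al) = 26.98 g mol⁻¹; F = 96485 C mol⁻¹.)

n(Na) = 58.3 / 22.99 = 2.536 mol.
Since Na⁺ + e⁻ → Na, n(e⁻) passed = 1 × 2.536 = 2.536 mol.
Cells in series carry the same charge, so the same 2.536 mol of electrons passes through cell 2.
Al³⁺ + 3 e⁻ → Al, so n(Al) = 2.536 / 3 = 0.8453 mol.
m(Al) = 0.8453 × 26.98 = 22.8 g.

22.8 g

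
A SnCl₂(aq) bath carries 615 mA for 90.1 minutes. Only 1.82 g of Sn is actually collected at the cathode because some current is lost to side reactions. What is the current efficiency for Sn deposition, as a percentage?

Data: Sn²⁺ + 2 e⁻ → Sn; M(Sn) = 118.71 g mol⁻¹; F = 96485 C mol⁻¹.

89.0 %

Q = I·t = 0.6150 × 5406.0 = 3325 C; n(e⁻) = 3325/96485 = 0.03446 mol.
Theoretical n(Sn) = n(e⁻)/2 = 0.01723 mol, i.e. m_theo = 0.01723 × 118.71 = 2.045 g.
Efficiency = m_actual / m_theo = 1.82 / 2.045 = 89.0 %.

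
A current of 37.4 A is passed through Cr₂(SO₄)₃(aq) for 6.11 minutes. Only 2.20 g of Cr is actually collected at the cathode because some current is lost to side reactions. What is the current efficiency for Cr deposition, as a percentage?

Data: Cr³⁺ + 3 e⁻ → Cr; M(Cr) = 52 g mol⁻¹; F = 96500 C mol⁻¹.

89.3 %

Q = I·t = 37.40 × 366.60 = 13710 C; n(e⁻) = 13710/96500 = 0.1421 mol.
Theoretical n(Cr) = n(e⁻)/3 = 0.04736 mol, i.e. m_theo = 0.04736 × 52 = 2.463 g.
Efficiency = m_actual / m_theo = 2.20 / 2.463 = 89.3 %.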